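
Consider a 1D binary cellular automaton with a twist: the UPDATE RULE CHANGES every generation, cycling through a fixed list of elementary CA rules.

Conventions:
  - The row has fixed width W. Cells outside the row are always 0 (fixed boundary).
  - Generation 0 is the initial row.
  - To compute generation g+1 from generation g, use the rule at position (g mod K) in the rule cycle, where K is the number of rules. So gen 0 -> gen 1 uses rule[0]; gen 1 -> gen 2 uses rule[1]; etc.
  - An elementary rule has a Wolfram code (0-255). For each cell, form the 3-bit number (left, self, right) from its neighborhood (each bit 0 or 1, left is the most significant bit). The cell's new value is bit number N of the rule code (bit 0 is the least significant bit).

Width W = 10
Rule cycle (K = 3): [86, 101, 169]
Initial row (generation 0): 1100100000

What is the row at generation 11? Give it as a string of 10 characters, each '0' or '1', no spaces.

Gen 0: 1100100000
Gen 1 (rule 86): 0111110000
Gen 2 (rule 101): 0000010111
Gen 3 (rule 169): 1111001110
Gen 4 (rule 86): 0001110011
Gen 5 (rule 101): 1100010001
Gen 6 (rule 169): 1001000100
Gen 7 (rule 86): 1111101110
Gen 8 (rule 101): 0000110010
Gen 9 (rule 169): 1110100000
Gen 10 (rule 86): 0010110000
Gen 11 (rule 101): 1011010111

Answer: 1011010111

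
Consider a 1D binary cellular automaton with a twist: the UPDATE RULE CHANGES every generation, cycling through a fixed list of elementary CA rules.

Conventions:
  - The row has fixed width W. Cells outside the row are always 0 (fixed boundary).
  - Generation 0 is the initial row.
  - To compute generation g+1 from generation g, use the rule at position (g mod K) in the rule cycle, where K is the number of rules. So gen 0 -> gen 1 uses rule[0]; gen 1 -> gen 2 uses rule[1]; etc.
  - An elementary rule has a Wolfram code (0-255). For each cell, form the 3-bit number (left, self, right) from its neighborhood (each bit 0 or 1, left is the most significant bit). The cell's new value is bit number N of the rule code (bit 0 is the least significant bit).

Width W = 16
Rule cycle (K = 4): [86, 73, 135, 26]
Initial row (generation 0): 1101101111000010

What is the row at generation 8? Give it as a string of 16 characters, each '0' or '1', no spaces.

Gen 0: 1101101111000010
Gen 1 (rule 86): 0100100001100111
Gen 2 (rule 73): 0000001101100101
Gen 3 (rule 135): 1111110000001101
Gen 4 (rule 26): 1000001000011000
Gen 5 (rule 86): 1100011100101100
Gen 6 (rule 73): 1101010100001101
Gen 7 (rule 135): 0001010101110001
Gen 8 (rule 26): 0010000001001010

Answer: 0010000001001010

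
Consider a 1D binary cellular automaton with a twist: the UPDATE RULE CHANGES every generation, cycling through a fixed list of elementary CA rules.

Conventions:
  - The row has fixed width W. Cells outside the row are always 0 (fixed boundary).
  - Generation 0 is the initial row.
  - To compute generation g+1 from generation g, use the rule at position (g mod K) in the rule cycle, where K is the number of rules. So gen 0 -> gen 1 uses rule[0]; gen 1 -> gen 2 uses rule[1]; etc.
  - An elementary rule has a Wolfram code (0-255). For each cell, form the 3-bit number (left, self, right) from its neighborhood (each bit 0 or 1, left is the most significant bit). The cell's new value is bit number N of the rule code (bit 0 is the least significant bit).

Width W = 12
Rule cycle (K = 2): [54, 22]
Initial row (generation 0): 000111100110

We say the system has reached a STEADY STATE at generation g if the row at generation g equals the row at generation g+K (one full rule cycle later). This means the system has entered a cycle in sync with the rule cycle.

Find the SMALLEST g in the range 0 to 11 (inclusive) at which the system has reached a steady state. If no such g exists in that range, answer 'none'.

Gen 0: 000111100110
Gen 1 (rule 54): 001000011001
Gen 2 (rule 22): 011100100111
Gen 3 (rule 54): 100011111000
Gen 4 (rule 22): 110100000100
Gen 5 (rule 54): 001110001110
Gen 6 (rule 22): 010001010001
Gen 7 (rule 54): 111011111011
Gen 8 (rule 22): 000000000000
Gen 9 (rule 54): 000000000000
Gen 10 (rule 22): 000000000000
Gen 11 (rule 54): 000000000000
Gen 12 (rule 22): 000000000000
Gen 13 (rule 54): 000000000000

Answer: 8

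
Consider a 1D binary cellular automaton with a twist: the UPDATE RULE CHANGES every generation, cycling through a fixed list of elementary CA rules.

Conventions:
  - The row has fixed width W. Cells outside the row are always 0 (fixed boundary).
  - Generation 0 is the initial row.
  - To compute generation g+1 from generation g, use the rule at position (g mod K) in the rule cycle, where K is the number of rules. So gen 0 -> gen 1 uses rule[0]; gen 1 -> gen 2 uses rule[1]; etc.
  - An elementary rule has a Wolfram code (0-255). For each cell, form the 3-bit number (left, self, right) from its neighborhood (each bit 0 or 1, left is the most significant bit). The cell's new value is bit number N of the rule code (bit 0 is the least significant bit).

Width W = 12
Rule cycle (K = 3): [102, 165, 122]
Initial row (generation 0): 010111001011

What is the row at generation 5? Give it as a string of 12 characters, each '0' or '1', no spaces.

Answer: 011001000001

Derivation:
Gen 0: 010111001011
Gen 1 (rule 102): 111001011101
Gen 2 (rule 165): 010001101011
Gen 3 (rule 122): 101011110111
Gen 4 (rule 102): 111100011001
Gen 5 (rule 165): 011001000001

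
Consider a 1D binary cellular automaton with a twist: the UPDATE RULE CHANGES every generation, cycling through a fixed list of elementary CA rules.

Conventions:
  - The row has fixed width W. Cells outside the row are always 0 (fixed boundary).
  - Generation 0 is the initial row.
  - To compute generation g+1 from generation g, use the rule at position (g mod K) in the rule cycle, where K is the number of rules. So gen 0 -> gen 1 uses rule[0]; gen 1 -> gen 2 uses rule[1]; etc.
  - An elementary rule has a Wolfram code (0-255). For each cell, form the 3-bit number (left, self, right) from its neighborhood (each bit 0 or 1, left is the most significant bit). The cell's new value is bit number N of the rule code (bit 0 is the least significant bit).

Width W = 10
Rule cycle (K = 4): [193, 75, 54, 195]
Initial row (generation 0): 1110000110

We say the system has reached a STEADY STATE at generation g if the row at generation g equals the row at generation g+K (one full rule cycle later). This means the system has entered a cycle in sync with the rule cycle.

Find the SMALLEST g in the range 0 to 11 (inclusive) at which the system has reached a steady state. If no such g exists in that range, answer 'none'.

Gen 0: 1110000110
Gen 1 (rule 193): 0110110010
Gen 2 (rule 75): 1110110100
Gen 3 (rule 54): 0001001110
Gen 4 (rule 195): 1110010110
Gen 5 (rule 193): 0110000010
Gen 6 (rule 75): 1110111100
Gen 7 (rule 54): 0001000010
Gen 8 (rule 195): 1110011100
Gen 9 (rule 193): 0110001101
Gen 10 (rule 75): 1110111100
Gen 11 (rule 54): 0001000010
Gen 12 (rule 195): 1110011100
Gen 13 (rule 193): 0110001101
Gen 14 (rule 75): 1110111100
Gen 15 (rule 54): 0001000010

Answer: 6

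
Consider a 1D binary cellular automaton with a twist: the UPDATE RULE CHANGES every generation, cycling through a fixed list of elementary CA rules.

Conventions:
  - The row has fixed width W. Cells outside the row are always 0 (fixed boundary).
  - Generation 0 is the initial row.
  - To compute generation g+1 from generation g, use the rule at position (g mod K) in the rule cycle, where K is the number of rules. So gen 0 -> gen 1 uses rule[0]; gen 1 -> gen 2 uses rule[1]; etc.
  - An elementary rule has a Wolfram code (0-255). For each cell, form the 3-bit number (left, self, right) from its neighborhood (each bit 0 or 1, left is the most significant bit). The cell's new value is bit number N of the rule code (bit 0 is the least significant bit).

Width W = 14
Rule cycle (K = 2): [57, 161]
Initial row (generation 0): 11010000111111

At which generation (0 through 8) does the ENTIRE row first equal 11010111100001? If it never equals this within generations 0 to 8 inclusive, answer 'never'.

Gen 0: 11010000111111
Gen 1 (rule 57): 10101110100000
Gen 2 (rule 161): 01010101001111
Gen 3 (rule 57): 00101010101000
Gen 4 (rule 161): 10010101010011
Gen 5 (rule 57): 01001010101010
Gen 6 (rule 161): 00000101010100
Gen 7 (rule 57): 11110010101011
Gen 8 (rule 161): 01100001010100

Answer: never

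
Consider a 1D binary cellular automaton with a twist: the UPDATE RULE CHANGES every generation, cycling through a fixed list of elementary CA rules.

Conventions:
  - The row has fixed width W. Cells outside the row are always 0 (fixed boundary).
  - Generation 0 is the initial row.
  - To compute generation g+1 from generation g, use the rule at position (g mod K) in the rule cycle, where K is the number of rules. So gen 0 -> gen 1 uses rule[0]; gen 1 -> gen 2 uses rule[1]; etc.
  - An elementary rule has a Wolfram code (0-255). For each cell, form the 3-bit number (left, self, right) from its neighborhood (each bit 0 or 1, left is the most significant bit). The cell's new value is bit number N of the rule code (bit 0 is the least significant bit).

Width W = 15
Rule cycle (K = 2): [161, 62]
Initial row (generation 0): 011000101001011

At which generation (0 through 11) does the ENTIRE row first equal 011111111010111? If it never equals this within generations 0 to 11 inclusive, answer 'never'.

Answer: never

Derivation:
Gen 0: 011000101001011
Gen 1 (rule 161): 000010010000100
Gen 2 (rule 62): 000111111001110
Gen 3 (rule 161): 110011110000100
Gen 4 (rule 62): 101110001001110
Gen 5 (rule 161): 010100100000100
Gen 6 (rule 62): 111111110001110
Gen 7 (rule 161): 011111100100100
Gen 8 (rule 62): 110000011111110
Gen 9 (rule 161): 000111001111100
Gen 10 (rule 62): 001100111000010
Gen 11 (rule 161): 100000010011000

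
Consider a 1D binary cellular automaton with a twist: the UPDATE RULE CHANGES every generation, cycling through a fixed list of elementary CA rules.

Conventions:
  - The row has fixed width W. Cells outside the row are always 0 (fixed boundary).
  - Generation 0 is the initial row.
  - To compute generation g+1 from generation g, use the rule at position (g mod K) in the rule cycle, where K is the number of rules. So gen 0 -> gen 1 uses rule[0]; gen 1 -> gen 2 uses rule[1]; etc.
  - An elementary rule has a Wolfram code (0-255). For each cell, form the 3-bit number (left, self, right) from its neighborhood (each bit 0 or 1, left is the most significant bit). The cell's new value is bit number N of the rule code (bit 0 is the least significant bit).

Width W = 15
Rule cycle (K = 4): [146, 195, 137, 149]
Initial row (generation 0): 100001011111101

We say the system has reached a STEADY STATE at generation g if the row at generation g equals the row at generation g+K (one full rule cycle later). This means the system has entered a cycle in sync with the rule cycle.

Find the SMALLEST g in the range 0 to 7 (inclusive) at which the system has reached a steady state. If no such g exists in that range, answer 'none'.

Answer: none

Derivation:
Gen 0: 100001011111101
Gen 1 (rule 146): 010010001111000
Gen 2 (rule 195): 100100110111011
Gen 3 (rule 137): 000000100110010
Gen 4 (rule 149): 111110110001011
Gen 5 (rule 146): 011100001010000
Gen 6 (rule 195): 101101110000111
Gen 7 (rule 137): 001001100110110
Gen 8 (rule 149): 101100010000001
Gen 9 (rule 146): 000010101000010
Gen 10 (rule 195): 111100000011100
Gen 11 (rule 137): 111001111011001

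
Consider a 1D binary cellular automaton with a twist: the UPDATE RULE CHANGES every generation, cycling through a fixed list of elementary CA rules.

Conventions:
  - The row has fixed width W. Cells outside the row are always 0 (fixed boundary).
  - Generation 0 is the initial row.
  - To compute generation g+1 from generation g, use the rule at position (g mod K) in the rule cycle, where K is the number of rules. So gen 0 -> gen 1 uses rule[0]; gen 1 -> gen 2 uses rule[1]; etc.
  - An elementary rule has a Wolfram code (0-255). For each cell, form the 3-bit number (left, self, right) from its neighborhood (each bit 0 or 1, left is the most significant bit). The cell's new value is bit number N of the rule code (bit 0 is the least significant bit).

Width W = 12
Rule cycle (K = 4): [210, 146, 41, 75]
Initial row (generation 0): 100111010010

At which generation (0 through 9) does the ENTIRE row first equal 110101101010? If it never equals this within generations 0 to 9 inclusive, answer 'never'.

Gen 0: 100111010010
Gen 1 (rule 210): 011011001101
Gen 2 (rule 146): 100000110000
Gen 3 (rule 41): 001110100111
Gen 4 (rule 75): 111010001101
Gen 5 (rule 210): 011001010100
Gen 6 (rule 146): 100110000010
Gen 7 (rule 41): 000100111000
Gen 8 (rule 75): 111001101011
Gen 9 (rule 210): 011110100001

Answer: never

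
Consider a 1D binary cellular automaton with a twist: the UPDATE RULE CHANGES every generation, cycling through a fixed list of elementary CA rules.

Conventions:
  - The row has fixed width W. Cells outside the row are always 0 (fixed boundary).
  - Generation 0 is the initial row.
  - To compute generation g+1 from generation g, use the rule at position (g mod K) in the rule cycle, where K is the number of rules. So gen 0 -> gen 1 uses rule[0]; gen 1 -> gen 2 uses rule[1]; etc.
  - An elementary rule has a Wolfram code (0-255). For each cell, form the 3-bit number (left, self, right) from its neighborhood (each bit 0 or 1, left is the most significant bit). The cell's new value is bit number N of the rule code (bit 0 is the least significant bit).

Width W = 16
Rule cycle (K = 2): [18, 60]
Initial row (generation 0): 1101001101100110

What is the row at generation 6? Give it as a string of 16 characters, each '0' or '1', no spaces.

Answer: 0011010100001100

Derivation:
Gen 0: 1101001101100110
Gen 1 (rule 18): 0000110000011001
Gen 2 (rule 60): 0000101000010101
Gen 3 (rule 18): 0001000100100000
Gen 4 (rule 60): 0001100110110000
Gen 5 (rule 18): 0010011000001000
Gen 6 (rule 60): 0011010100001100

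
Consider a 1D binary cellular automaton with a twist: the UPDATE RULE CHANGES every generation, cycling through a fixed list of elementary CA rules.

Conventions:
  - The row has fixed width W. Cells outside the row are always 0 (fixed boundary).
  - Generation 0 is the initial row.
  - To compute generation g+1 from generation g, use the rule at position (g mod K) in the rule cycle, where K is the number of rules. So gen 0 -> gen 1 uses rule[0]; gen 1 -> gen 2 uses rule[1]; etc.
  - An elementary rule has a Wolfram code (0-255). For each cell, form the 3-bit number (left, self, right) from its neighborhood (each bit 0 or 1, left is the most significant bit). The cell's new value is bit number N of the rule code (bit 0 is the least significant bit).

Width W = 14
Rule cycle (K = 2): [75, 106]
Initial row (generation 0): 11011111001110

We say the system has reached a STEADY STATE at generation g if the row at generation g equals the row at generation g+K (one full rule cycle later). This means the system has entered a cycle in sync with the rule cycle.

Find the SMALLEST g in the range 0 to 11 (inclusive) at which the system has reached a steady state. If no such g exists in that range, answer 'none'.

Gen 0: 11011111001110
Gen 1 (rule 75): 11010001011010
Gen 2 (rule 106): 11100010111100
Gen 3 (rule 75): 10101100100101
Gen 4 (rule 106): 01011101001010
Gen 5 (rule 75): 10010100010000
Gen 6 (rule 106): 00101000100000
Gen 7 (rule 75): 11000011001111
Gen 8 (rule 106): 11000111011001
Gen 9 (rule 75): 11011101011010
Gen 10 (rule 106): 11110110111100
Gen 11 (rule 75): 10010110100101
Gen 12 (rule 106): 00101111001010
Gen 13 (rule 75): 11001001010000

Answer: none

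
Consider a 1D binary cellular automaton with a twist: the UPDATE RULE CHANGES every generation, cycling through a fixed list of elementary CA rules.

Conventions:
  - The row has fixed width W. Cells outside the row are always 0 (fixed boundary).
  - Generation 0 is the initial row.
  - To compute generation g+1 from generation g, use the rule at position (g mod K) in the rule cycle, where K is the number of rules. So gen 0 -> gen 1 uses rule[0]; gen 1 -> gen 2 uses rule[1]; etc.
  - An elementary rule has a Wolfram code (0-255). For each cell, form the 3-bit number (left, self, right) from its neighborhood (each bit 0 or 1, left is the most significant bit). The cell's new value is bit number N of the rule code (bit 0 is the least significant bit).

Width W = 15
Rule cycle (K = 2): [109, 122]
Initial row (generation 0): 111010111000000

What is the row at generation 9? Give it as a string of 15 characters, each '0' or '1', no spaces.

Gen 0: 111010111000000
Gen 1 (rule 109): 101111101011111
Gen 2 (rule 122): 011000110110001
Gen 3 (rule 109): 011010111110101
Gen 4 (rule 122): 111101100011010
Gen 5 (rule 109): 100111101011110
Gen 6 (rule 122): 011100110110011
Gen 7 (rule 109): 010100111110011
Gen 8 (rule 122): 101011100011111
Gen 9 (rule 109): 111110101010001

Answer: 111110101010001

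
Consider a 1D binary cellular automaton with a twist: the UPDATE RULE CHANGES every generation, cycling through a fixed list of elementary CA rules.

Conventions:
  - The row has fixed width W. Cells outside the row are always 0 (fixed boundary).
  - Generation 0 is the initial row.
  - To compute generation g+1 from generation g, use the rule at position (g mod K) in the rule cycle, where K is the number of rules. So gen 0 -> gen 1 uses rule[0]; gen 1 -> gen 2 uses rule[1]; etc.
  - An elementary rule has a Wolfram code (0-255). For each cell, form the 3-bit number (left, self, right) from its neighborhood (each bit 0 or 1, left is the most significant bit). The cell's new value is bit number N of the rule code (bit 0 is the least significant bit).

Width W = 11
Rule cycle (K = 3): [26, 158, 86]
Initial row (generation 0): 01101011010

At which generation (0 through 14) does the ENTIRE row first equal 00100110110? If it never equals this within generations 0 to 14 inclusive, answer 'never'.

Answer: 4

Derivation:
Gen 0: 01101011010
Gen 1 (rule 26): 11000010001
Gen 2 (rule 158): 10100111011
Gen 3 (rule 86): 10111001001
Gen 4 (rule 26): 00100110110
Gen 5 (rule 158): 01111100101
Gen 6 (rule 86): 10000111101
Gen 7 (rule 26): 01001100000
Gen 8 (rule 158): 11111010000
Gen 9 (rule 86): 00001011000
Gen 10 (rule 26): 00010010100
Gen 11 (rule 158): 00111110110
Gen 12 (rule 86): 01000010011
Gen 13 (rule 26): 10100101110
Gen 14 (rule 158): 10111101101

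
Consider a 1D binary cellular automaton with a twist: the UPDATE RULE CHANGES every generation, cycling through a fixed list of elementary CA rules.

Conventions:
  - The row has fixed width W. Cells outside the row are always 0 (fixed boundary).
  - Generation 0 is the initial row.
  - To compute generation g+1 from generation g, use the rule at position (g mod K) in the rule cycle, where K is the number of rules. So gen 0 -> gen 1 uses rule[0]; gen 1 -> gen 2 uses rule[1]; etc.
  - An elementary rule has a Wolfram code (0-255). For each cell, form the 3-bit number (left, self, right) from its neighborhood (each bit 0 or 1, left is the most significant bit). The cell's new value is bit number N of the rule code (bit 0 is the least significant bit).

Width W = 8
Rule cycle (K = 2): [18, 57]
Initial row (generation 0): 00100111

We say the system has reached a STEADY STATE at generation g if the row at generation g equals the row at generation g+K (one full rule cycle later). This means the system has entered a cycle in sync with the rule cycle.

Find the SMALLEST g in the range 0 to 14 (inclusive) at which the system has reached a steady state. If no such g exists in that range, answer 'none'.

Answer: 3

Derivation:
Gen 0: 00100111
Gen 1 (rule 18): 01011000
Gen 2 (rule 57): 00110111
Gen 3 (rule 18): 01000000
Gen 4 (rule 57): 00111111
Gen 5 (rule 18): 01000000
Gen 6 (rule 57): 00111111
Gen 7 (rule 18): 01000000
Gen 8 (rule 57): 00111111
Gen 9 (rule 18): 01000000
Gen 10 (rule 57): 00111111
Gen 11 (rule 18): 01000000
Gen 12 (rule 57): 00111111
Gen 13 (rule 18): 01000000
Gen 14 (rule 57): 00111111
Gen 15 (rule 18): 01000000
Gen 16 (rule 57): 00111111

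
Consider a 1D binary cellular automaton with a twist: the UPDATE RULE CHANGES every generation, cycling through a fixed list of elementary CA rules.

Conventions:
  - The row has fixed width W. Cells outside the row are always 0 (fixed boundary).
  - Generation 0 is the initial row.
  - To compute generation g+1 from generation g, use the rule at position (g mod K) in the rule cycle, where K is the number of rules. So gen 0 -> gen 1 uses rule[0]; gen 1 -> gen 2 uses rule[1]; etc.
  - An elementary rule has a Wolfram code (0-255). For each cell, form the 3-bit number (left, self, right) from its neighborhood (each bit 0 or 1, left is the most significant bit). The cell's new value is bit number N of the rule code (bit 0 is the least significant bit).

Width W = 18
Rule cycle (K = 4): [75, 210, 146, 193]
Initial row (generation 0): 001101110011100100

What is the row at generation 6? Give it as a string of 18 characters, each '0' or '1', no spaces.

Gen 0: 001101110011100100
Gen 1 (rule 75): 111101010110101001
Gen 2 (rule 210): 011100000010000110
Gen 3 (rule 146): 101010000101001001
Gen 4 (rule 193): 000000110000000000
Gen 5 (rule 75): 111111110111111111
Gen 6 (rule 210): 011111110011111111

Answer: 011111110011111111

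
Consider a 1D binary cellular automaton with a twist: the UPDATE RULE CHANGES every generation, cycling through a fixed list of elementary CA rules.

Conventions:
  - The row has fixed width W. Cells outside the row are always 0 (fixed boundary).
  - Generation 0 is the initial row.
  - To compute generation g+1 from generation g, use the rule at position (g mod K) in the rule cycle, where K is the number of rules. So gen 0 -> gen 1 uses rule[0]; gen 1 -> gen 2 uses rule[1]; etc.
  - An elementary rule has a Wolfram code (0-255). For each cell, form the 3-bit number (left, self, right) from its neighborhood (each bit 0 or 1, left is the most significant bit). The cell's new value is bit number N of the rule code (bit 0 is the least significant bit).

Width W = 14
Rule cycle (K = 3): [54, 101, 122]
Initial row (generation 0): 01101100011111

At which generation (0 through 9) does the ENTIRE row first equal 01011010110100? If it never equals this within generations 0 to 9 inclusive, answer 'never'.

Gen 0: 01101100011111
Gen 1 (rule 54): 10010010100000
Gen 2 (rule 101): 10010011101111
Gen 3 (rule 122): 01101110111001
Gen 4 (rule 54): 10010001000111
Gen 5 (rule 101): 10010101010001
Gen 6 (rule 122): 01101010101010
Gen 7 (rule 54): 10011111111111
Gen 8 (rule 101): 10000000000001
Gen 9 (rule 122): 01000000000010

Answer: never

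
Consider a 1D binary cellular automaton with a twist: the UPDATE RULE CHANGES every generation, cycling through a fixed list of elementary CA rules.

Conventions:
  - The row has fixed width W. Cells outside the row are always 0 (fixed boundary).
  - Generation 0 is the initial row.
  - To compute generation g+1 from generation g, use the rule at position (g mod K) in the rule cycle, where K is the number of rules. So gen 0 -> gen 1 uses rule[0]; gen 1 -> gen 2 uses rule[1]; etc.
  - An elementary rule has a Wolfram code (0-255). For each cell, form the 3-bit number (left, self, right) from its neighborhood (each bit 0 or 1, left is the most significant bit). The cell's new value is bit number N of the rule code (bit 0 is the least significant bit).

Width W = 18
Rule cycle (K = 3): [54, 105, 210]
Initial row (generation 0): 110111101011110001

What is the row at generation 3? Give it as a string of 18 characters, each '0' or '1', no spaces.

Gen 0: 110111101011110001
Gen 1 (rule 54): 001000011100001011
Gen 2 (rule 105): 100011010101100111
Gen 3 (rule 210): 010101000000111011

Answer: 010101000000111011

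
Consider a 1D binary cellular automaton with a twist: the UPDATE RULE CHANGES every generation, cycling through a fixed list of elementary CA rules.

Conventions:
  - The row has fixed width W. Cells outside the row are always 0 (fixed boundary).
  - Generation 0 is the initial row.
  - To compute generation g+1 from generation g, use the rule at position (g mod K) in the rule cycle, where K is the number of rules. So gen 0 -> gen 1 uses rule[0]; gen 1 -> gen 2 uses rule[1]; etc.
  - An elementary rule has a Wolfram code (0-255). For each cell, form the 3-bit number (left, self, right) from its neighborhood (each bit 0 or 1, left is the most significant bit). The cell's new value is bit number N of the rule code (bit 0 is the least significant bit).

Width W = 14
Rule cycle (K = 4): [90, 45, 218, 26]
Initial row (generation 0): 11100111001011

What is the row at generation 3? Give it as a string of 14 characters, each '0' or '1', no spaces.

Gen 0: 11100111001011
Gen 1 (rule 90): 10111101110011
Gen 2 (rule 45): 11100011000010
Gen 3 (rule 218): 11110111100101

Answer: 11110111100101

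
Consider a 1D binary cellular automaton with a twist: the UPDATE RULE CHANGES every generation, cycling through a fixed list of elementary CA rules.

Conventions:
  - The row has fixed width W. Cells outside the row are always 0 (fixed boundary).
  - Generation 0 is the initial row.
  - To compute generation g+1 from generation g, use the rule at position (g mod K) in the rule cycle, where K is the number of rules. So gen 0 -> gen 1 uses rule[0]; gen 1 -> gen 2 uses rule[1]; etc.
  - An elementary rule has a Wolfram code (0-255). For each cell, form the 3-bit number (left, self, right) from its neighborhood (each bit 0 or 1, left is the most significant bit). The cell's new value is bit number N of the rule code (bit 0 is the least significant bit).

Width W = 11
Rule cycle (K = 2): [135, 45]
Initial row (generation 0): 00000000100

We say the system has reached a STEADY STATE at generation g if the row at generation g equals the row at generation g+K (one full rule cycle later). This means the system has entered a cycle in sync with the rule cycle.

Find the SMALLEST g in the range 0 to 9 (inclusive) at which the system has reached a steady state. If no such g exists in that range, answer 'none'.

Gen 0: 00000000100
Gen 1 (rule 135): 11111111101
Gen 2 (rule 45): 10000000011
Gen 3 (rule 135): 10111111100
Gen 4 (rule 45): 11100000001
Gen 5 (rule 135): 01001111111
Gen 6 (rule 45): 01001000000
Gen 7 (rule 135): 11011011111
Gen 8 (rule 45): 10110110000
Gen 9 (rule 135): 10000000111
Gen 10 (rule 45): 10111110100
Gen 11 (rule 135): 10011100101

Answer: none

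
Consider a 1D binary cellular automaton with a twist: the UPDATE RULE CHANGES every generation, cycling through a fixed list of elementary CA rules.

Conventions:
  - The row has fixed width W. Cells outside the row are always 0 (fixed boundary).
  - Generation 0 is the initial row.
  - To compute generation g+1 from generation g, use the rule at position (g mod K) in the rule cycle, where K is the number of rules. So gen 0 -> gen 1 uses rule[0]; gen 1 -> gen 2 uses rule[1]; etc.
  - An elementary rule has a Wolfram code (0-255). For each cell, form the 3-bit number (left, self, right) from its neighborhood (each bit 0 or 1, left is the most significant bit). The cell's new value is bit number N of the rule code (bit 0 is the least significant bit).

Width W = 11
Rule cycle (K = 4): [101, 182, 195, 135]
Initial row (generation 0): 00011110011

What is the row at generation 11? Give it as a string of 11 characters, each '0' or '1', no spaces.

Answer: 10001111101

Derivation:
Gen 0: 00011110011
Gen 1 (rule 101): 11000010001
Gen 2 (rule 182): 00100111011
Gen 3 (rule 195): 11001011001
Gen 4 (rule 135): 00011000011
Gen 5 (rule 101): 11001011001
Gen 6 (rule 182): 00111100111
Gen 7 (rule 195): 11011101011
Gen 8 (rule 135): 00001001000
Gen 9 (rule 101): 11101001011
Gen 10 (rule 182): 01011111100
Gen 11 (rule 195): 10001111101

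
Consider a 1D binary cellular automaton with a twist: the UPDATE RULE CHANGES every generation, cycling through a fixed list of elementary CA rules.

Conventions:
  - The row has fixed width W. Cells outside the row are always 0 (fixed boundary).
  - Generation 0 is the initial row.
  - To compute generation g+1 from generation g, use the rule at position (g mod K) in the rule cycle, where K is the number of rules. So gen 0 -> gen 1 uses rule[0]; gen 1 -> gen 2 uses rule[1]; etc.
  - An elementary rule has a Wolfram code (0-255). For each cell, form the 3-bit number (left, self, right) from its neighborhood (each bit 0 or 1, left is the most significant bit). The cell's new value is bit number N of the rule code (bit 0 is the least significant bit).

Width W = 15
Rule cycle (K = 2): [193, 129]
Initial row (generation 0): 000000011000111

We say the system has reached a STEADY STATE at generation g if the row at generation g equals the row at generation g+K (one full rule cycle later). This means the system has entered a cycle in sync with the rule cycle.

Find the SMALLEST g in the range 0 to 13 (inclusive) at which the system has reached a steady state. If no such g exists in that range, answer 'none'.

Gen 0: 000000011000111
Gen 1 (rule 193): 111111001010011
Gen 2 (rule 129): 011110000000000
Gen 3 (rule 193): 001110111111111
Gen 4 (rule 129): 100100011111110
Gen 5 (rule 193): 000001001111110
Gen 6 (rule 129): 111100000111100
Gen 7 (rule 193): 011101110011101
Gen 8 (rule 129): 001000100001000
Gen 9 (rule 193): 100010001100011
Gen 10 (rule 129): 001000100001000
Gen 11 (rule 193): 100010001100011
Gen 12 (rule 129): 001000100001000
Gen 13 (rule 193): 100010001100011
Gen 14 (rule 129): 001000100001000
Gen 15 (rule 193): 100010001100011

Answer: 8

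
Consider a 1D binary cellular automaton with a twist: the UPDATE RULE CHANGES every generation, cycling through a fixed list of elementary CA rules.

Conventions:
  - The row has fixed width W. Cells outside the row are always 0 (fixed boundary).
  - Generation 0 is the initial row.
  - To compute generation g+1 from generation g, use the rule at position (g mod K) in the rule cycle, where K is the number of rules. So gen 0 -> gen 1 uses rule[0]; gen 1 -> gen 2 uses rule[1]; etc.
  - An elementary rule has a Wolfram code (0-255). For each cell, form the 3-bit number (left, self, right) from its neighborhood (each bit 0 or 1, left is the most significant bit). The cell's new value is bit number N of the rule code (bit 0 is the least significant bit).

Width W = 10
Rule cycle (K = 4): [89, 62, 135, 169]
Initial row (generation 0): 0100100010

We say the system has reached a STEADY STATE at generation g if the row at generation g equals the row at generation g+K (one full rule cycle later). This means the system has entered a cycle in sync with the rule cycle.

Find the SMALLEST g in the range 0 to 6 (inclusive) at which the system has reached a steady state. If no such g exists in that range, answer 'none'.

Answer: none

Derivation:
Gen 0: 0100100010
Gen 1 (rule 89): 0010011001
Gen 2 (rule 62): 0111110111
Gen 3 (rule 135): 1011100010
Gen 4 (rule 169): 0111001000
Gen 5 (rule 89): 0101100111
Gen 6 (rule 62): 1111011100
Gen 7 (rule 135): 0110001001
Gen 8 (rule 169): 0100100000
Gen 9 (rule 89): 0010011111
Gen 10 (rule 62): 0111110000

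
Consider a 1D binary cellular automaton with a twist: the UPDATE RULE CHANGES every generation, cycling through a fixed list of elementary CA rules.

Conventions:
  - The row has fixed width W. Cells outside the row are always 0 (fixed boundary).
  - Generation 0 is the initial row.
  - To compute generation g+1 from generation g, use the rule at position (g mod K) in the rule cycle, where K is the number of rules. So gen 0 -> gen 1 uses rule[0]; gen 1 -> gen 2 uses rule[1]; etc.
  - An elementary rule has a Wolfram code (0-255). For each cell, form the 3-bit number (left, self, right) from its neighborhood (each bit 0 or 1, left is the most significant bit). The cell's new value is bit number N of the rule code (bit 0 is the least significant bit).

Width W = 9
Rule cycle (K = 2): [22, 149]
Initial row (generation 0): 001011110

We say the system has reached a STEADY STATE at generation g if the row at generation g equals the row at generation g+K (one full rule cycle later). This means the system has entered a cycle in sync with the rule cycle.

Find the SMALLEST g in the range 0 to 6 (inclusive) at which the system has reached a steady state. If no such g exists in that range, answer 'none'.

Gen 0: 001011110
Gen 1 (rule 22): 011000001
Gen 2 (rule 149): 000111101
Gen 3 (rule 22): 001000001
Gen 4 (rule 149): 101111101
Gen 5 (rule 22): 100000001
Gen 6 (rule 149): 111111101
Gen 7 (rule 22): 000000001
Gen 8 (rule 149): 111111101

Answer: 6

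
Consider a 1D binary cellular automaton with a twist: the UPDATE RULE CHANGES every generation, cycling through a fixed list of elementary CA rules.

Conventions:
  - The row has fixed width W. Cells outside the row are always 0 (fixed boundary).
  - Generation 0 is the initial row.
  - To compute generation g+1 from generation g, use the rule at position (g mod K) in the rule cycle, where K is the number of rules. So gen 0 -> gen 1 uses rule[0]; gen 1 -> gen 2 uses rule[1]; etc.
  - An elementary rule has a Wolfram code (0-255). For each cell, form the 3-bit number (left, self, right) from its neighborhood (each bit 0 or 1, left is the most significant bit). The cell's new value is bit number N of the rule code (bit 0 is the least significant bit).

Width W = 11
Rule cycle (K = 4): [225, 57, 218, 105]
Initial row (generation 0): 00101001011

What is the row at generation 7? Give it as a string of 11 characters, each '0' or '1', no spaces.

Answer: 01111110110

Derivation:
Gen 0: 00101001011
Gen 1 (rule 225): 10010000101
Gen 2 (rule 57): 01001110010
Gen 3 (rule 218): 10111111101
Gen 4 (rule 105): 01100000110
Gen 5 (rule 225): 00101110010
Gen 6 (rule 57): 10011001001
Gen 7 (rule 218): 01111110110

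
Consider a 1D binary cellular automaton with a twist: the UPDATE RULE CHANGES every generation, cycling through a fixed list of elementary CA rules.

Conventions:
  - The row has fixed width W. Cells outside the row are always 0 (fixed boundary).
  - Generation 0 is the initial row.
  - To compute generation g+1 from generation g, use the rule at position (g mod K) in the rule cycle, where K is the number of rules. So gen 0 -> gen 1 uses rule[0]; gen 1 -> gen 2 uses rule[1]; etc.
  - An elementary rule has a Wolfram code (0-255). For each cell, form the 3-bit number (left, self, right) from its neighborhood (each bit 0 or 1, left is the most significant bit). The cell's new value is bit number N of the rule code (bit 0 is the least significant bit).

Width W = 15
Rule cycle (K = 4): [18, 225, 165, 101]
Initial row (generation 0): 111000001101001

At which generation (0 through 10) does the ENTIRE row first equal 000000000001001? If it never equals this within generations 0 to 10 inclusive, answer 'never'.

Answer: 8

Derivation:
Gen 0: 111000001101001
Gen 1 (rule 18): 000100010000110
Gen 2 (rule 225): 110001000110010
Gen 3 (rule 165): 000101010000010
Gen 4 (rule 101): 110111110111010
Gen 5 (rule 18): 000000000000001
Gen 6 (rule 225): 111111111111100
Gen 7 (rule 165): 011111111111001
Gen 8 (rule 101): 000000000001001
Gen 9 (rule 18): 000000000010110
Gen 10 (rule 225): 111111111001010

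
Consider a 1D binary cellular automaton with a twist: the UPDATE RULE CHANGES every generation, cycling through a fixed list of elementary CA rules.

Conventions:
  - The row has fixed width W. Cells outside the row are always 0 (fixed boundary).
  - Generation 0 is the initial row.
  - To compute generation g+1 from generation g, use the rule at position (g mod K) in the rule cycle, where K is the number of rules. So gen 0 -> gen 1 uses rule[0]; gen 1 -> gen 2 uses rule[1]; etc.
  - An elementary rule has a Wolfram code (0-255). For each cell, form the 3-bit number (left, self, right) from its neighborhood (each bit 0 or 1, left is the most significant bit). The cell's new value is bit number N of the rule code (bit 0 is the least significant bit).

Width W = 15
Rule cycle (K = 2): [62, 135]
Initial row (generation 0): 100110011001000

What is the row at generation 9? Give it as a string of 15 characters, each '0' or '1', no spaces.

Answer: 110011011111111

Derivation:
Gen 0: 100110011001000
Gen 1 (rule 62): 111101110111100
Gen 2 (rule 135): 011000100011001
Gen 3 (rule 62): 110101110110111
Gen 4 (rule 135): 000100100000010
Gen 5 (rule 62): 001111110000111
Gen 6 (rule 135): 110111100111010
Gen 7 (rule 62): 101100011100111
Gen 8 (rule 135): 100001101001010
Gen 9 (rule 62): 110011011111111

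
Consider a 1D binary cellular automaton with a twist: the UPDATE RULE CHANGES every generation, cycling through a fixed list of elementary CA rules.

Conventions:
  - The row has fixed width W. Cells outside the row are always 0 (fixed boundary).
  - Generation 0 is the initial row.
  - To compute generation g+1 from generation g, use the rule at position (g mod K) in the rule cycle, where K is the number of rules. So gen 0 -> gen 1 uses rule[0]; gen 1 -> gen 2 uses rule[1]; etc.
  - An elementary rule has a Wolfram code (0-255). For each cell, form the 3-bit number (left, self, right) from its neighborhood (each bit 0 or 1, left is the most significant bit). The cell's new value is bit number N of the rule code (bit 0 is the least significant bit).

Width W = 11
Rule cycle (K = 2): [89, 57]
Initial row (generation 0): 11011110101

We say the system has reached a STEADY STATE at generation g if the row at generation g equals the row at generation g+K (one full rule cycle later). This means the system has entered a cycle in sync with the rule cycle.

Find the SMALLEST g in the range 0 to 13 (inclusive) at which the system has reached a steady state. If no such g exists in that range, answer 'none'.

Answer: none

Derivation:
Gen 0: 11011110101
Gen 1 (rule 89): 11010010000
Gen 2 (rule 57): 10101001111
Gen 3 (rule 89): 00000101001
Gen 4 (rule 57): 11110010100
Gen 5 (rule 89): 10011000011
Gen 6 (rule 57): 01010111010
Gen 7 (rule 89): 00000101001
Gen 8 (rule 57): 11110010100
Gen 9 (rule 89): 10011000011
Gen 10 (rule 57): 01010111010
Gen 11 (rule 89): 00000101001
Gen 12 (rule 57): 11110010100
Gen 13 (rule 89): 10011000011
Gen 14 (rule 57): 01010111010
Gen 15 (rule 89): 00000101001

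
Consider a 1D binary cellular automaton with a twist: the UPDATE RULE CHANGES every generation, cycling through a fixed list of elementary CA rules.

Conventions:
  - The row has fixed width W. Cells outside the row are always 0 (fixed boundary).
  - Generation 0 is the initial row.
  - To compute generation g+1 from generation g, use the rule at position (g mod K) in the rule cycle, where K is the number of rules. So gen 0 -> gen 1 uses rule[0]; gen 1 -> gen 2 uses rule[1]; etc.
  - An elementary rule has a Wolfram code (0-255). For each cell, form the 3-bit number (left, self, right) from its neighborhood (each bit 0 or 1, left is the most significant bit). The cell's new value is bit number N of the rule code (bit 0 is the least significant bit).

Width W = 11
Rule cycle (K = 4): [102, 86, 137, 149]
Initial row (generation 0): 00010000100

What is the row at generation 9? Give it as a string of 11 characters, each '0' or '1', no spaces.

Gen 0: 00010000100
Gen 1 (rule 102): 00110001100
Gen 2 (rule 86): 01011010110
Gen 3 (rule 137): 00010000100
Gen 4 (rule 149): 11011110111
Gen 5 (rule 102): 01100011001
Gen 6 (rule 86): 10110101111
Gen 7 (rule 137): 00100001110
Gen 8 (rule 149): 10111100101
Gen 9 (rule 102): 11000101111

Answer: 11000101111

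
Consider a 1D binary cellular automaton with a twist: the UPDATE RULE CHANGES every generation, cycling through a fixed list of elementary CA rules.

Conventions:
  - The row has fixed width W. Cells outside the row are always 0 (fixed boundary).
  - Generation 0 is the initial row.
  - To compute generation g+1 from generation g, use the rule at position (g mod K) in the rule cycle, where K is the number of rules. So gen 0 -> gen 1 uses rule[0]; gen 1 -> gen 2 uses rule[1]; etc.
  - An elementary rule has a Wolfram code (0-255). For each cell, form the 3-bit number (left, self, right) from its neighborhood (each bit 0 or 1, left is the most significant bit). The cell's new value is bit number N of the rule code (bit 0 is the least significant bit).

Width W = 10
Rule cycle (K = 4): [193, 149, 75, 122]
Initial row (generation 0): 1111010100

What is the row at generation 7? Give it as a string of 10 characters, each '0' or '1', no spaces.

Gen 0: 1111010100
Gen 1 (rule 193): 0111000001
Gen 2 (rule 149): 0010111101
Gen 3 (rule 75): 1100100100
Gen 4 (rule 122): 1111011010
Gen 5 (rule 193): 0111001000
Gen 6 (rule 149): 0010101111
Gen 7 (rule 75): 1100001001

Answer: 1100001001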